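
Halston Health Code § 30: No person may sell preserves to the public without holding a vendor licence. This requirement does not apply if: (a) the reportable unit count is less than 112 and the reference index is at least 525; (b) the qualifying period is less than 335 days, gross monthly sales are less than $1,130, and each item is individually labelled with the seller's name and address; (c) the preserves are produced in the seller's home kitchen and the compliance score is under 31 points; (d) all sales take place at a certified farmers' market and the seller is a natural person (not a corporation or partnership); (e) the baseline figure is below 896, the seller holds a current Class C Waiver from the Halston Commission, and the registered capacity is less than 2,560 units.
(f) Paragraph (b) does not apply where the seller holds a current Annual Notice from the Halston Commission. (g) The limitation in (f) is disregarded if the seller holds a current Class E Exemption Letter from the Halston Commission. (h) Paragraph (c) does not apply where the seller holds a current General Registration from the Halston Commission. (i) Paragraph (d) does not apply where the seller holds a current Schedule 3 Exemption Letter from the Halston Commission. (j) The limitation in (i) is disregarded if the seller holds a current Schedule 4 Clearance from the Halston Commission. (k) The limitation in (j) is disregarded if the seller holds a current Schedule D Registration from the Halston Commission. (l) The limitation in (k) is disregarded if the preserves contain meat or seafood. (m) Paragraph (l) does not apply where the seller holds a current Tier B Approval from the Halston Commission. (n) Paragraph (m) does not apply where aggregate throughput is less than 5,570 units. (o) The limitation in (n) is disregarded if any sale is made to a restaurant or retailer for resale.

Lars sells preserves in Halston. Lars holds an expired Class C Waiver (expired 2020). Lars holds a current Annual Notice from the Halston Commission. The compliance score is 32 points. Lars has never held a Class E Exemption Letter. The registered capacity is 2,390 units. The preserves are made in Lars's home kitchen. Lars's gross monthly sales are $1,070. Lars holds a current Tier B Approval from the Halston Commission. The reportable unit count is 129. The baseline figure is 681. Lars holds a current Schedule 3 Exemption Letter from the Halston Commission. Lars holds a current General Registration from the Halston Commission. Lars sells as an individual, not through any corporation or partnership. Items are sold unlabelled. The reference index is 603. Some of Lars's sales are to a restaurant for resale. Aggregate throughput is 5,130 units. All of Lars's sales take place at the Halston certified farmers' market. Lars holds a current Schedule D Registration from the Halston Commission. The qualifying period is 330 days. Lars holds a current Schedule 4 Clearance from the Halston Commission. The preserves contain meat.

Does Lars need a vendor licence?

Yes — Lars must hold a vendor licence.

Exception (a) does not apply: the reportable unit count is 129, not less than 112.
Exception (b) requires that each item is individually labelled with the seller's name and address; but items are sold unlabelled, so (b) is unavailable.
Exception (c) requires that the compliance score is under 31 points; but the compliance score is 32 points, not under 31 points, so (c) is unavailable.
Exception (d) is satisfied on its face — all sales are at a certified farmers' market; the seller is a natural person. But applying paragraphs (i)–(o): (i) operates — a current Schedule 3 Exemption Letter is held. (j) is engaged (a current Schedule 4 Clearance is held), but is set aside by (k): (k) is triggered — a current Schedule D Registration is held. (l) operates (the preserves contain meat), but yields to (m): (m) applies — a current Tier B Approval is held. (n) applies (aggregate throughput is 5,130 units, less than the 5,570 units limit), but is displaced by (o): (o) operates against (n): some sales are to a restaurant for resale. Exception (d) does not apply.
Exception (e) requires that the seller holds a current Class C Waiver from the Halston Commission; but there is no Class C Waiver in force, so (e) is unavailable.
No exception applies. The general rule governs.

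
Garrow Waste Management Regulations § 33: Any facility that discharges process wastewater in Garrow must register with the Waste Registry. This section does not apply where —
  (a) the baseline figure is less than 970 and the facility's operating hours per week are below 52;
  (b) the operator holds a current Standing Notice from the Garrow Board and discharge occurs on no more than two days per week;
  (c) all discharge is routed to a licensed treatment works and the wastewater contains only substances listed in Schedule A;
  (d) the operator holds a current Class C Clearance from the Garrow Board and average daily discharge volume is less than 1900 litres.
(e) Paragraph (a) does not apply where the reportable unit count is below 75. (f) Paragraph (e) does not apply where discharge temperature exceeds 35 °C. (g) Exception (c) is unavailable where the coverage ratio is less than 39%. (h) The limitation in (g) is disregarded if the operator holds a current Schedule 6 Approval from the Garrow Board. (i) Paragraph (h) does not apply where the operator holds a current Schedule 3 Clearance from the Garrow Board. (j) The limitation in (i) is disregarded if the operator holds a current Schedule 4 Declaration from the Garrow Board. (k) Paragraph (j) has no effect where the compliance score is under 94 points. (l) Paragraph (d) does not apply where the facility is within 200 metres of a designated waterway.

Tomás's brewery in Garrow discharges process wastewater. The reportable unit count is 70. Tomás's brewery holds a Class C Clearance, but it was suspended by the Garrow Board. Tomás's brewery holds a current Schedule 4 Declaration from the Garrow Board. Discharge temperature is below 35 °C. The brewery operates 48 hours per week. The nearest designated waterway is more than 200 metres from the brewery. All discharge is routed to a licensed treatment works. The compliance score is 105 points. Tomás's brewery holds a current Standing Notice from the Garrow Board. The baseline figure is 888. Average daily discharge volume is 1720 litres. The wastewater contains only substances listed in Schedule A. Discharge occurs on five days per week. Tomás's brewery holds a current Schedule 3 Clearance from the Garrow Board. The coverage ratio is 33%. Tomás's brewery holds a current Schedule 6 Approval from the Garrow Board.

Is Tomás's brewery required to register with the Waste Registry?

All of (a)'s requirements are met (the baseline figure is 888, less than the 970 limit; the facility's operating hours per week are 48, below the 52 limit). However, paragraphs (e)–(f) must be considered: (e) operates — the reportable unit count is 70, below the 75 limit. (f), which would lift (e), is inapplicable — discharge temperature is below 35 °C. (a) is therefore removed.
Exception (b) requires that discharge occurs on no more than two days per week; but discharge occurs on five days per week, so (b) is unavailable.
Exception (c): discharge is routed to a licensed treatment works; the wastewater is Schedule-A-only — every condition holds. Considering the limiting provisions: (g) operates (the coverage ratio is 33%, less than the 39% limit), but is overridden by (h): (h) is triggered — a current Schedule 6 Approval is held. (i) would limit (h) — a current Schedule 3 Clearance is held — but (j) sets (i) aside: (j) operates — a current Schedule 4 Declaration is held. (k), which would lift (j), is not engaged — the compliance score is 105 points, not under 94 points. So (c) applies.
Exception (d) fails — no current Class C Clearance is held.

No — exception (c) applies; Tomás's brewery is not required to register with the Waste Registry.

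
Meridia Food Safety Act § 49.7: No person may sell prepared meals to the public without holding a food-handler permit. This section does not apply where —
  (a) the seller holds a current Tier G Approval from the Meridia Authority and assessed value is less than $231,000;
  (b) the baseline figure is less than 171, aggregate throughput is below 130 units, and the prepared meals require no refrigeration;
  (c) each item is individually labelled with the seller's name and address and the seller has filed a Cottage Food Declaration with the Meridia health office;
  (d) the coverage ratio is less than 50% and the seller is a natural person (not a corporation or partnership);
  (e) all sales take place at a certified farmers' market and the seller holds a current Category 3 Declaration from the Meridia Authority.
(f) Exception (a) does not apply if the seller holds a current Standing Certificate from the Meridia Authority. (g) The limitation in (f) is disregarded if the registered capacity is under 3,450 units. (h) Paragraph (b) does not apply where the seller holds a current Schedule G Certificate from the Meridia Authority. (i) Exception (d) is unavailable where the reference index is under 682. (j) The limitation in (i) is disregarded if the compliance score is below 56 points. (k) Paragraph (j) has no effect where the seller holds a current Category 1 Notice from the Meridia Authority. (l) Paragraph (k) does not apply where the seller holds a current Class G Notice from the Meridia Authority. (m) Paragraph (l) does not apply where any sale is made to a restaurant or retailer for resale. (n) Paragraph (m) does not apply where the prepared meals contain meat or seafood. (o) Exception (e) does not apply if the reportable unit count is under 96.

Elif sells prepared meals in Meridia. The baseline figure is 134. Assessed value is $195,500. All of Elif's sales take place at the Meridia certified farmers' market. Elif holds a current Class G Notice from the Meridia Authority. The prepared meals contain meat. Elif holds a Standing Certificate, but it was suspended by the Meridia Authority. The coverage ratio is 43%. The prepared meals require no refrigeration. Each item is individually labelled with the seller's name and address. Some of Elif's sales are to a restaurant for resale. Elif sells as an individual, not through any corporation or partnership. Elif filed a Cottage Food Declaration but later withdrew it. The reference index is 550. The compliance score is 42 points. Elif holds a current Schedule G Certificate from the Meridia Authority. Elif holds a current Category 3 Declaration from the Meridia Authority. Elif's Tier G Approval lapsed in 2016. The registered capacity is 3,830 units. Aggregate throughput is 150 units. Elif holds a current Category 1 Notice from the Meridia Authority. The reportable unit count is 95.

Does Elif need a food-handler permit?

Exception (a) fails — there is no Tier G Approval in force.
Exception (b) requires that aggregate throughput is below 130 units; but aggregate throughput is 150 units, not below 130 units, so (b) is unavailable.
Exception (c) requires that the seller has filed a Cottage Food Declaration with the Meridia health office; but the Cottage Food Declaration was withdrawn, so (c) is unavailable.
Exception (d)'s conditions are all satisfied: the coverage ratio is 43%, less than the 50% limit; the seller is a natural person. Under paragraphs (i)–(n): (i) would limit (d) — the reference index is 550, under the 682 limit — but (j) sets (i) aside: (j) operates against (i): the compliance score is 42 points, below the 56 points limit. (k) operates (a current Category 1 Notice is held), but is itself disapplied by (l): (l) operates against (k): a current Class G Notice is held. (m) would limit (l) — some sales are to a restaurant for resale — but (n) sets (m) aside: (n) operates against (m): the prepared meals contain meat. So (d) applies.
Exception (e): all sales are at a certified farmers' market; a current Category 3 Declaration is held — every condition holds. But applying paragraph (o): (o) operates against (e): the reportable unit count is 95, under the 96 limit. Exception (e) does not apply.

No — exception (d) applies; Elif is not required to hold a food-handler permit.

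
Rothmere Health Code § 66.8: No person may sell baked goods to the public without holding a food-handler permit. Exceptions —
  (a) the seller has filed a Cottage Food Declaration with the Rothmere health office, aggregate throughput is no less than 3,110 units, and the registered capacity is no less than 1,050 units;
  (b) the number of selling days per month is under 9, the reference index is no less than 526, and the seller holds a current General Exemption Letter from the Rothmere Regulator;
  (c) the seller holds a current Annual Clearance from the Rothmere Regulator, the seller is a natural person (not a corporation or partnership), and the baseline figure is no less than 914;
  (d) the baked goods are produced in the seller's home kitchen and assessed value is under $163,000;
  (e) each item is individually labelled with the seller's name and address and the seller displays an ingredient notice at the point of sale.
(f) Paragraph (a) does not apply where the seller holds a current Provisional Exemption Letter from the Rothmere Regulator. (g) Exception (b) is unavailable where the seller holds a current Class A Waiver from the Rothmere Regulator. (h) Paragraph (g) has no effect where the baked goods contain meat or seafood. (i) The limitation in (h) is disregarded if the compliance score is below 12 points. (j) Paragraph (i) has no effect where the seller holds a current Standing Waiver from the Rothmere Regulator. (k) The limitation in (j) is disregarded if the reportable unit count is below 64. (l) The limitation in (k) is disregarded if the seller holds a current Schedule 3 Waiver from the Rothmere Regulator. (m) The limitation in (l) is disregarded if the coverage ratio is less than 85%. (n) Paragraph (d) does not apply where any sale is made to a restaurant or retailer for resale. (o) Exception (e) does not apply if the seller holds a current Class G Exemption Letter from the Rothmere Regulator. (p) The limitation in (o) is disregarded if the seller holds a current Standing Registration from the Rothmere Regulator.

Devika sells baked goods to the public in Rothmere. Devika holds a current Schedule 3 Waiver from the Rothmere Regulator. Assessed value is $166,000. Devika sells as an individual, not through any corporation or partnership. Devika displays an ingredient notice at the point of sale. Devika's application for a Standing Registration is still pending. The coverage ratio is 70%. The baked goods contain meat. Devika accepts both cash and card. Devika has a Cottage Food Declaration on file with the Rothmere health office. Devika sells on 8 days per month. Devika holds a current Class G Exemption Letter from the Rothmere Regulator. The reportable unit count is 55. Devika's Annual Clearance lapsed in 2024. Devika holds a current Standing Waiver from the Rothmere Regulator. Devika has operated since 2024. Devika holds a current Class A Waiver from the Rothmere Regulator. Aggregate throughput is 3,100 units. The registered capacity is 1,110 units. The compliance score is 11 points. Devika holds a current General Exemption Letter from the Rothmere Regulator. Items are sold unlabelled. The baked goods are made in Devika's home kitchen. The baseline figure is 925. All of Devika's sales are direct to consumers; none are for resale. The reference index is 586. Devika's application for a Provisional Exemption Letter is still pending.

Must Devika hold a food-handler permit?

Yes — Devika must hold a food-handler permit.

Exception (a) fails — aggregate throughput is 3,100 units, short of 3,110 units.
Exception (b)'s conditions are all satisfied: the number of selling days per month is 8, under the 9 limit; the reference index is 586, meeting the 526 threshold; a current General Exemption Letter is held. But applying paragraphs (g)–(m): (g) operates against (b): a current Class A Waiver is held. (h) is engaged (the baked goods contain meat), but is set aside by (i): (i) operates against (h): the compliance score is 11 points, below the 12 points limit. (j) would limit (i) — a current Standing Waiver is held — but (k) sets (j) aside: (k) operates against (j): the reportable unit count is 55, below the 64 limit. (l) operates (a current Schedule 3 Waiver is held), but yields to (m): (m) operates against (l): the coverage ratio is 70%, less than the 85% limit. So (b) is unavailable.
Exception (c) does not apply: the Annual Clearance is not current.
Exception (d) does not apply: assessed value is $166,000, not under $163,000.
Exception (e) does not apply: items are sold unlabelled.
No exception is made out. Devika falls within the general rule.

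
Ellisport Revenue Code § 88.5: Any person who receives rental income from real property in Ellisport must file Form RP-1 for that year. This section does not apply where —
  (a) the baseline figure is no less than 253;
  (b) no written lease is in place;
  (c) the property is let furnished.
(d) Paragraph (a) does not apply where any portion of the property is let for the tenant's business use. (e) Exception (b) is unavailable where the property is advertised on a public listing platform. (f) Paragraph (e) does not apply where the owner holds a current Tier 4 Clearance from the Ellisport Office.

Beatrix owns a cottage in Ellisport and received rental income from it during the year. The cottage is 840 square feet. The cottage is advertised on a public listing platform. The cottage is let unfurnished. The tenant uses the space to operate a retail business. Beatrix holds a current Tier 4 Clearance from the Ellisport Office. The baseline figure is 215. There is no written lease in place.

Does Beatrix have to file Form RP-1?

Exception (a) does not apply: the baseline figure is 215, short of 253.
All of (b)'s requirements are met (there is no written lease). Applying paragraphs (e)–(f): (e) would limit (b) — the property is publicly advertised — but (f) sets (e) aside: (f) operates — a current Tier 4 Clearance is held. Exception (b) stands.
Exception (c) requires that the property is let furnished; but the property is let unfurnished, so (c) is unavailable.

No — exception (b) applies; Beatrix is not required to file Form RP-1.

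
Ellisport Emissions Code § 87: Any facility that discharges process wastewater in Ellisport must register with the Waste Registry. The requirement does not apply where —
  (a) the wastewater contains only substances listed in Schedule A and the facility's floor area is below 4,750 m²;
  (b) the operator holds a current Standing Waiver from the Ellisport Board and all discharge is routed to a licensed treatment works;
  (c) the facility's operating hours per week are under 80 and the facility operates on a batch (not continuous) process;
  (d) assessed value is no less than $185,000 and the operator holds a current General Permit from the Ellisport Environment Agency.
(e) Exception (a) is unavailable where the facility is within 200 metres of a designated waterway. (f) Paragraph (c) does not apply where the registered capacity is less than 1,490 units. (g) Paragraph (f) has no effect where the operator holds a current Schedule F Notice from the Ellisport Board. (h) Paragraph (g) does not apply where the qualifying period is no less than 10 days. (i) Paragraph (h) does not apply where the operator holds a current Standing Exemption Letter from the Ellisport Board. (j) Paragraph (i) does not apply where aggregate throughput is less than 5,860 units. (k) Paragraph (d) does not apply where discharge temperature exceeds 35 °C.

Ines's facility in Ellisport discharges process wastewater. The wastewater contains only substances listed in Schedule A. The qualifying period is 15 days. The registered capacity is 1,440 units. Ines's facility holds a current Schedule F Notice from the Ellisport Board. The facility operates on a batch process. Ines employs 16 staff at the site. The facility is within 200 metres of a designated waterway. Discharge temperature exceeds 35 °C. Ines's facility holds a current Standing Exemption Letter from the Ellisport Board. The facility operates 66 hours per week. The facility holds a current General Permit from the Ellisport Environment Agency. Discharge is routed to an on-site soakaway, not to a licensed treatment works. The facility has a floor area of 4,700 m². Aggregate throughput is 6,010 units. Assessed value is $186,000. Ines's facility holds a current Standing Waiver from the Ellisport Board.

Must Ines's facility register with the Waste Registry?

No — exception (c) applies; Ines's facility is not required to register with the Waste Registry.

Exception (a)'s conditions are all satisfied: the wastewater is Schedule-A-only; the facility's floor area is 4,700 m², below the 4,750 m² limit. Turning to paragraph (e): (e) operates — the facility is within 200 m of a designated waterway. (a) is therefore removed.
Exception (b) requires that all discharge is routed to a licensed treatment works; but discharge is not routed to a licensed treatment works, so (b) is unavailable.
Exception (c)'s conditions are all satisfied: the facility's operating hours per week are 66, under the 80 limit; the facility operates on a batch process. Applying paragraphs (f)–(j): (f) is engaged (the registered capacity is 1,440 units, less than the 1,490 units limit), but is itself disapplied by (g): (g) operates against (f): a current Schedule F Notice is held. (h) would limit (g) — the qualifying period is 15 days, meeting the 10 days threshold — but (i) sets (h) aside: (i) is triggered — a current Standing Exemption Letter is held. (j) is inapplicable (aggregate throughput is 6,010 units, not less than 5,860 units), so (i) stands. So (c) applies.
All of (d)'s requirements are met (assessed value is $186,000, meeting the $185,000 threshold; a current General Permit is held). But: (k) is engaged — discharge temperature exceeds 35 °C. So (d) is unavailable.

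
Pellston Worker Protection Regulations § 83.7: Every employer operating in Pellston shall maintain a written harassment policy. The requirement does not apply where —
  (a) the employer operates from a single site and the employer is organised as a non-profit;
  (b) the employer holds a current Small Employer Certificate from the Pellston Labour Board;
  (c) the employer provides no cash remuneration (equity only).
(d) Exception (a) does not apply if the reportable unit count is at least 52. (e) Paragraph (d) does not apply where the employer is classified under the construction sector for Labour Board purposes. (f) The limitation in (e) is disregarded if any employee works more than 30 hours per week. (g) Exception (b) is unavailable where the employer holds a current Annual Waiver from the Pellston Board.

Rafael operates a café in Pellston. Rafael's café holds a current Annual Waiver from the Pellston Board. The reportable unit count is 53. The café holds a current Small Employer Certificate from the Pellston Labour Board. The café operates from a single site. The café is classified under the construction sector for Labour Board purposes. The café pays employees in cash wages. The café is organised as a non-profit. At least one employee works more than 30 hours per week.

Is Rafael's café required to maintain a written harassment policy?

Exception (a): the employer operates from a single site; the employer is a non-profit — every condition holds. But: (d) operates — the reportable unit count is 53, meeting the 52 threshold. (e) would limit (d) — the café is classified under the construction sector — but (f) sets (e) aside: (f) operates against (e): at least one employee exceeds 30 hours/week. So (a) is unavailable.
All of (b)'s requirements are met (a current Small Employer Certificate is held). However, paragraph (g) must be considered: (g) operates — a current Annual Waiver is held. (b) is therefore removed.
Exception (c) does not apply: employees are paid cash wages.
No exception applies. The general rule governs.

Yes — Rafael's café must maintain a written harassment policy.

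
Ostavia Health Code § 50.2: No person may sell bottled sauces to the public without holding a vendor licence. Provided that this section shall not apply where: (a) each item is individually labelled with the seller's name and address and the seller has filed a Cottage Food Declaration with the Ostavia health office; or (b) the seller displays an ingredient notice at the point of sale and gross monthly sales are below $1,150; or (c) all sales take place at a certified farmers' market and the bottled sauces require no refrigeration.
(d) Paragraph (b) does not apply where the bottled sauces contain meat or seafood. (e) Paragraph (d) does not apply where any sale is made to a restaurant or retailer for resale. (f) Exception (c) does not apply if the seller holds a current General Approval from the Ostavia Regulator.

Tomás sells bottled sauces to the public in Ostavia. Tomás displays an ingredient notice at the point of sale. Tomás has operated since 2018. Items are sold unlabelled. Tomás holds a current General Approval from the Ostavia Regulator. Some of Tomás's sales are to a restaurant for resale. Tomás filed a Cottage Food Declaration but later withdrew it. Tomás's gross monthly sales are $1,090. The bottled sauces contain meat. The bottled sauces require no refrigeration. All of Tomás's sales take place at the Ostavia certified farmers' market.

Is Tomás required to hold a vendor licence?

Exception (a) fails — items are sold unlabelled.
Exception (b)'s conditions are all satisfied: an ingredient notice is displayed; gross monthly sales are $1,090, below the $1,150 limit. Considering the limiting provisions: (d) would limit (b) — the bottled sauces contain meat — but (e) sets (d) aside: (e) operates against (d): some sales are to a restaurant for resale. Exception (b) stands.
Exception (c)'s conditions are all satisfied: all sales are at a certified farmers' market; the bottled sauces are shelf-stable. However, paragraph (f) must be considered: (f) operates against (c): a current General Approval is held. (c) is therefore removed.

No — exception (b) applies; Tomás is not required to hold a vendor licence.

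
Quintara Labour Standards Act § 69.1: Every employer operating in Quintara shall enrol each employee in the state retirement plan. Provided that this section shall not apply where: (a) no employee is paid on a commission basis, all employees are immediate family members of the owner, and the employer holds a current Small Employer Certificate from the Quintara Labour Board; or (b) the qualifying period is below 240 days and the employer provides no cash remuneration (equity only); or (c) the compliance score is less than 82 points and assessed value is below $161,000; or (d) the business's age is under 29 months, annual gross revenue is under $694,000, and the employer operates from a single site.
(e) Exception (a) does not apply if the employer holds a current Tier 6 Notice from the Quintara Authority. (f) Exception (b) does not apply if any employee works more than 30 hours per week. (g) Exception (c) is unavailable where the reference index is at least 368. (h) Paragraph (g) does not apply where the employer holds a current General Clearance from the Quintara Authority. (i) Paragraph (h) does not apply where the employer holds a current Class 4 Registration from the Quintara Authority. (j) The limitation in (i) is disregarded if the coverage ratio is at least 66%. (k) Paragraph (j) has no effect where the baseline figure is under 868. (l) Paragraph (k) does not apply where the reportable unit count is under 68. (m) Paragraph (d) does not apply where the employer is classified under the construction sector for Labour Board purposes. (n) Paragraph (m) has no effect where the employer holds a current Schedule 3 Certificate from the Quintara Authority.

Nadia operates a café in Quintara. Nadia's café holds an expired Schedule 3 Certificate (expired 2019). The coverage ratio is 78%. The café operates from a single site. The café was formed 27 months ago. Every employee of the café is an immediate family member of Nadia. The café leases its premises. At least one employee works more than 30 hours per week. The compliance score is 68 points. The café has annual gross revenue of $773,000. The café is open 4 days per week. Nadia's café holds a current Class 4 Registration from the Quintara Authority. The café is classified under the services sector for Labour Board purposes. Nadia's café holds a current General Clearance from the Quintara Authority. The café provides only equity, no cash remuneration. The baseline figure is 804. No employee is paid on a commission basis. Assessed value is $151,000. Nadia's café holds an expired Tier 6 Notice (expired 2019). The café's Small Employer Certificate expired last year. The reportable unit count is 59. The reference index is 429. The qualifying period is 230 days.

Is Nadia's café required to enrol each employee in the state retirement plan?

No — exception (c) applies; Nadia's café is not required to enrol each employee in the state retirement plan.

Exception (a) does not apply: the Small Employer Certificate has expired.
Exception (b): the qualifying period is 230 days, below the 240 days limit; remuneration is equity-only — every condition holds. But: (f) applies — at least one employee exceeds 30 hours/week. Exception (b) does not apply.
Exception (c): the compliance score is 68 points, less than the 82 points limit; assessed value is $151,000, below the $161,000 limit — every condition holds. As to paragraphs (g)–(l): (g) would limit (c) — the reference index is 429, meeting the 368 threshold — but (h) sets (g) aside: (h) applies — a current General Clearance is held. (i) would limit (h) — a current Class 4 Registration is held — but (j) sets (i) aside: (j) operates against (i): the coverage ratio is 78%, meeting the 66% threshold. (k) is triggered (the baseline figure is 804, under the 868 limit), but is displaced by (l): (l) is triggered — the reportable unit count is 59, under the 68 limit. (c) remains available.
Exception (d) does not apply: annual gross revenue is $773,000, not under $694,000.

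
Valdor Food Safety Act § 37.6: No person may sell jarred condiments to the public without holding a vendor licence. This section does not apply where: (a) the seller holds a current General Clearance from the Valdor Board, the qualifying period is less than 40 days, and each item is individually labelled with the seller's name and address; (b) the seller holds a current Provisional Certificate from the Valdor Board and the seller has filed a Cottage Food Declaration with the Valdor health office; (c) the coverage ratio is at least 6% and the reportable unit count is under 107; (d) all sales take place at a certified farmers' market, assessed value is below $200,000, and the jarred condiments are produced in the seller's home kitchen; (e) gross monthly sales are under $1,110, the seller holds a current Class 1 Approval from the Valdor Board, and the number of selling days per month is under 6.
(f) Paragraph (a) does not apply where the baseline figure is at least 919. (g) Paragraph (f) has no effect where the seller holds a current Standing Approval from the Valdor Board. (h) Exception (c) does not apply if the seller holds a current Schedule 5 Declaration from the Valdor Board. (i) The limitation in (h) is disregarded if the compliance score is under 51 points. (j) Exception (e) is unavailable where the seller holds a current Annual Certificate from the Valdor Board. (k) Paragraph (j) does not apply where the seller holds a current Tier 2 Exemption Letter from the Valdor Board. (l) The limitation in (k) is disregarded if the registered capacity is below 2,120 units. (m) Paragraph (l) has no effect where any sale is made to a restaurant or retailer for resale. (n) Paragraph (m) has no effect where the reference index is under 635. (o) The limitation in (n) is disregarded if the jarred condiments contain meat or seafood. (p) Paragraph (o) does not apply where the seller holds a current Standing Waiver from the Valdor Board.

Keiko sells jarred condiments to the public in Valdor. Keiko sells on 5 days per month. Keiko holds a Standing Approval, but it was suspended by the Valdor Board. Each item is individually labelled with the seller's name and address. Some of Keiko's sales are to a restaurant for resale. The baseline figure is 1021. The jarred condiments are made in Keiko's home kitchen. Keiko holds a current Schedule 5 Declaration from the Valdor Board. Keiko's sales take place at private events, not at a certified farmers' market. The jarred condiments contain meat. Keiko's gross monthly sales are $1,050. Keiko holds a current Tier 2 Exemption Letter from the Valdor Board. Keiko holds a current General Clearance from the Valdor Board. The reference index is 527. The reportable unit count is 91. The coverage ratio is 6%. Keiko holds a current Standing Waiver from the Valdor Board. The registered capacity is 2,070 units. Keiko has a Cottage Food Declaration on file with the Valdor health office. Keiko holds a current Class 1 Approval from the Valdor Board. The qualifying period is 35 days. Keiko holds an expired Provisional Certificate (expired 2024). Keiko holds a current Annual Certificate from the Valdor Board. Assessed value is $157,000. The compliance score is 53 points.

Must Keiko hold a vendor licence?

Exception (a) is satisfied on its face — a current General Clearance is held; the qualifying period is 35 days, less than the 40 days limit; items are individually labelled. Turning to paragraphs (f)–(g): (f) operates — the baseline figure is 1,021, meeting the 919 threshold. (g) is not triggered (no current Standing Approval is held), so (f) stands. So (a) is unavailable.
Exception (b) does not apply: no current Provisional Certificate is held.
All of (c)'s requirements are met (the coverage ratio is 6%, meeting the 6% threshold; the reportable unit count is 91, under the 107 limit). But: (h) applies — a current Schedule 5 Declaration is held. (i), which would lift (h), is not engaged — the compliance score is 53 points, not under 51 points. So (c) is unavailable.
Exception (d) fails — sales are at private events, not a certified farmers' market.
Exception (e)'s conditions are all satisfied: gross monthly sales are $1,050, under the $1,110 limit; a current Class 1 Approval is held; the number of selling days per month is 5, under the 6 limit. But applying paragraphs (j)–(p): (j) operates against (e): a current Annual Certificate is held. (k) is triggered (a current Tier 2 Exemption Letter is held), but is overridden by (l): (l) operates against (k): the registered capacity is 2,070 units, below the 2,120 units limit. (m) is triggered (some sales are to a restaurant for resale), but is set aside by (n): (n) operates against (m): the reference index is 527, under the 635 limit. (o) is triggered (the jarred condiments contain meat), but yields to (p): (p) operates against (o): a current Standing Waiver is held. (e) is therefore removed.
None of the exceptions is available; § 37.6 applies in full.

Yes — Keiko must hold a vendor licence.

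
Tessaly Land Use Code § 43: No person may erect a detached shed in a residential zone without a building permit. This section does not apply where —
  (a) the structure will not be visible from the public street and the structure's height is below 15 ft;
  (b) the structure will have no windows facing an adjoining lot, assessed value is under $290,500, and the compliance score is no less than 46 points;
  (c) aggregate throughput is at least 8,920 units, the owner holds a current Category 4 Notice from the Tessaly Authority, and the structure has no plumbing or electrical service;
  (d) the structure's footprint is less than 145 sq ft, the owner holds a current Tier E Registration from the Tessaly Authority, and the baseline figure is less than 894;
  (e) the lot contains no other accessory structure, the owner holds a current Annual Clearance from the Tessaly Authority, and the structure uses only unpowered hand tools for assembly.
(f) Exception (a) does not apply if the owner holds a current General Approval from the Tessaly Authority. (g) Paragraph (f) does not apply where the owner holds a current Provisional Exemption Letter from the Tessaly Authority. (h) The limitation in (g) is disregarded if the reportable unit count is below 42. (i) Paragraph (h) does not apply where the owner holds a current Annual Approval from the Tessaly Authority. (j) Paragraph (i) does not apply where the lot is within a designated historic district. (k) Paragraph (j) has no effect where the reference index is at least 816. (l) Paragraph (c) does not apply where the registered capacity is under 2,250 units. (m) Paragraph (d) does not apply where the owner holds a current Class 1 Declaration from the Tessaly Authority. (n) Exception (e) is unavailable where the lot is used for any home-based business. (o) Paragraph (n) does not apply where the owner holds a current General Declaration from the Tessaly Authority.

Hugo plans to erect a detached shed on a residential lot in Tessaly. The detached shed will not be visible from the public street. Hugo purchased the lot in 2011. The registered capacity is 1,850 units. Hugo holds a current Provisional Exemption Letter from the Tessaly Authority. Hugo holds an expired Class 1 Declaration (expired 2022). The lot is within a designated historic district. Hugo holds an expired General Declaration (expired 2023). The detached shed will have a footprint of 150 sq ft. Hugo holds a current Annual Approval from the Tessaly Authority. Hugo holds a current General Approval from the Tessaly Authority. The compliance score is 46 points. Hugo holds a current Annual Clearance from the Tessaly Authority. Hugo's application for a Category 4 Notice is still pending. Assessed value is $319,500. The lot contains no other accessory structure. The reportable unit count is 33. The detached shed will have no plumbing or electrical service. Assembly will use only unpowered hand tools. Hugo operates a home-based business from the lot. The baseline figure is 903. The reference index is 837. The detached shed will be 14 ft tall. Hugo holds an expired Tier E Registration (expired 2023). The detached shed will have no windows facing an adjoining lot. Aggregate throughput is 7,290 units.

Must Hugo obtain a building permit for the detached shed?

Exception (a): the structure will not be visible from the street; the structure's height is 14 ft, below the 15 ft limit — every condition holds. Considering the limiting provisions: (f) would limit (a) — a current General Approval is held — but (g) sets (f) aside: (g) operates against (f): a current Provisional Exemption Letter is held. (h) applies (the reportable unit count is 33, below the 42 limit), but is itself disapplied by (i): (i) operates against (h): a current Annual Approval is held. (j) would limit (i) — the lot is in a historic district — but (k) sets (j) aside: (k) operates against (j): the reference index is 837, meeting the 816 threshold. (a) remains available.
Exception (b) does not apply: assessed value is $319,500, not under $290,500.
Exception (c) fails — aggregate throughput is 7,290 units, short of 8,920 units.
Exception (d) requires that the structure's footprint is less than 145 sq ft; but the structure's footprint is 150 sq ft, not less than 145 sq ft, so (d) is unavailable.
All of (e)'s requirements are met (the lot has no other accessory structure; a current Annual Clearance is held; assembly uses only hand tools). However, paragraphs (n)–(o) must be considered: (n) applies — a home-based business operates on the lot. (o) is inapplicable (the General Declaration is not current), so (n) stands. Exception (e) does not apply.

No — exception (a) applies; Hugo does not need a building permit.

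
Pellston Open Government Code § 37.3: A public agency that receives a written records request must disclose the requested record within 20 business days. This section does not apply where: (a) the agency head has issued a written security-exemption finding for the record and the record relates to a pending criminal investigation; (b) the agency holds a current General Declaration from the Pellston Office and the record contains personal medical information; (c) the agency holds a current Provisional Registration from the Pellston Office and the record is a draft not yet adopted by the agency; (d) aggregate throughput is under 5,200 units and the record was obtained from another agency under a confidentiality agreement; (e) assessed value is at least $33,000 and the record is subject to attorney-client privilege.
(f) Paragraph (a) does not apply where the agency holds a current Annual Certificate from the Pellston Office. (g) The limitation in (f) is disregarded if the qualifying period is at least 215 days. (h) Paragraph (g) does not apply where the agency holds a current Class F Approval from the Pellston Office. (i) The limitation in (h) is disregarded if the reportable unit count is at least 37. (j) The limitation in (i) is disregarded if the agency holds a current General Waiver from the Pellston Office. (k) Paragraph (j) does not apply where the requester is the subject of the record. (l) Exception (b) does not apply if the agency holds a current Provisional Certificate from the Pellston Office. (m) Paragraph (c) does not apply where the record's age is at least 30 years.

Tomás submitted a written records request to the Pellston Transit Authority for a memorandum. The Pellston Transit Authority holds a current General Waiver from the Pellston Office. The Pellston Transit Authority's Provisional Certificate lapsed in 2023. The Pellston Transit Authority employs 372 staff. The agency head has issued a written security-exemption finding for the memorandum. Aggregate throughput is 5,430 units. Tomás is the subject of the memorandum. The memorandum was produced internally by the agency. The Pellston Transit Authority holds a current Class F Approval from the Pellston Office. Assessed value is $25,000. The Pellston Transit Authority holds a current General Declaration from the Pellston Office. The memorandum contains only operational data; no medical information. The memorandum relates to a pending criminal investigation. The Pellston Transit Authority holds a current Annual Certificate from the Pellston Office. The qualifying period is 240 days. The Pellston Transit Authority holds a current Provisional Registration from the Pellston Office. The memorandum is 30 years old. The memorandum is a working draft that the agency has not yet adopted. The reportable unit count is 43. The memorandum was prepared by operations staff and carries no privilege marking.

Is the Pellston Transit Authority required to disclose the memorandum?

No — exception (a) applies; the Pellston Transit Authority is not required to disclose the memorandum.

Exception (a): a written security-exemption finding has been issued; the memorandum relates to a pending investigation — every condition holds. Applying paragraphs (f)–(k): (f) would limit (a) — a current Annual Certificate is held — but (g) sets (f) aside: (g) is engaged — the qualifying period is 240 days, meeting the 215 days threshold. (h) applies (a current Class F Approval is held), but is itself disapplied by (i): (i) is engaged — the reportable unit count is 43, meeting the 37 threshold. (j) is triggered (a current General Waiver is held), but is set aside by (k): (k) applies — Tomás is the subject of the memorandum. Exception (a) stands.
Exception (b) does not apply: the memorandum contains only operational data.
All of (c)'s requirements are met (a current Provisional Registration is held; the memorandum is an unadopted draft). However, paragraph (m) must be considered: (m) operates — the record's age is 30 years, meeting the 30 years threshold. So (c) is unavailable.
Exception (d) does not apply: aggregate throughput is 5,430 units, not under 5,200 units.
Exception (e) requires that assessed value is at least $33,000; but assessed value is $25,000, short of $33,000, so (e) is unavailable.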